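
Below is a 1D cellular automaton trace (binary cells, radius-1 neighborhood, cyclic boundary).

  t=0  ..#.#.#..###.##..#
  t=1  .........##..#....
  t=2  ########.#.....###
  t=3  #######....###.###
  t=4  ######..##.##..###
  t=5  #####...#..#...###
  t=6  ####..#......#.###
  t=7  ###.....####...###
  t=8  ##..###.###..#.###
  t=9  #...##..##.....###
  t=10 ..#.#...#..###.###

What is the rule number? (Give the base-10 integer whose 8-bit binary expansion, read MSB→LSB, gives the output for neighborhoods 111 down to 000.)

137

  ### -> #   bit 7 = 1  t=0,i=10
  ##. -> .   bit 6 = 0  t=0,i=11
  #.# -> .   bit 5 = 0  t=0,i=3
  #.. -> .   bit 4 = 0  t=0,i=0
  .## -> #   bit 3 = 1  t=0,i=9
  .#. -> .   bit 2 = 0  t=0,i=2
  ..# -> .   bit 1 = 0  t=0,i=1
  ... -> #   bit 0 = 1  t=1,i=0
  bits 10001001 = 137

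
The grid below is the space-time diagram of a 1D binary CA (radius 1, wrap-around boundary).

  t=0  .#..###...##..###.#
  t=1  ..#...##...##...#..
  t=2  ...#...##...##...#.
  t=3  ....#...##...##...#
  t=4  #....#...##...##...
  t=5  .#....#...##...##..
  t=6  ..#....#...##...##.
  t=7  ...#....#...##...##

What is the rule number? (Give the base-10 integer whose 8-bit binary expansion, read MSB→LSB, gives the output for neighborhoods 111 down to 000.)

80

  nb ###: next=.  (t=0,i=5, bit7=0)
  nb ##.: next=#  (t=0,i=6, bit6=1)
  nb #.#: next=.  (t=0,i=0, bit5=0)
  nb #..: next=#  (t=0,i=2, bit4=1)
  nb .##: next=.  (t=0,i=4, bit3=0)
  nb .#.: next=.  (t=0,i=1, bit2=0)
  nb ..#: next=.  (t=0,i=3, bit1=0)
  nb ...: next=.  (t=0,i=8, bit0=0)
  bits 01010000 = 80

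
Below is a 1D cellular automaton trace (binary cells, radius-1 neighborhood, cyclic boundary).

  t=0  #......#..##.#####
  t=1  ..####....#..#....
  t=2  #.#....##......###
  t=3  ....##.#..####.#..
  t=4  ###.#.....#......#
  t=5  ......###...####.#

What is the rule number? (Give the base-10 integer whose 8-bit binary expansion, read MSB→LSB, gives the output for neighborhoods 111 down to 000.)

9

  ### -> .   bit 7 = 0  t=0,i=14
  ##. -> .   bit 6 = 0  t=0,i=0
  #.# -> .   bit 5 = 0  t=0,i=12
  #.. -> .   bit 4 = 0  t=0,i=1
  .## -> #   bit 3 = 1  t=0,i=10
  .#. -> .   bit 2 = 0  t=0,i=7
  ..# -> .   bit 1 = 0  t=0,i=6
  ... -> #   bit 0 = 1  t=0,i=2
  bits 00001001 = 9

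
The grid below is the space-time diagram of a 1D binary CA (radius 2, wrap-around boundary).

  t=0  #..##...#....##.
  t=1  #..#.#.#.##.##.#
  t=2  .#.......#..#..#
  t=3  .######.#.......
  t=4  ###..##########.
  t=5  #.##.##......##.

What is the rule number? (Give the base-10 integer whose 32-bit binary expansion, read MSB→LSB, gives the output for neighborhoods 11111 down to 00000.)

  ##### -> .   bit 31 = 0  t=3,i=3
  ####. -> #   bit 30 = 1  t=3,i=5
  ###.# -> #   bit 29 = 1  t=3,i=6
  ###.. -> #   bit 28 = 1  t=4,i=2
  ##.## -> .   bit 27 = 0  t=1,i=11
  ##.#. -> #   bit 26 = 1  t=0,i=15
  ##..# -> #   bit 25 = 1  t=1,i=1
  ##... -> #   bit 24 = 1  t=0,i=5
  #.### -> #   bit 23 = 1  t=4,i=0
  #.##. -> #   bit 22 = 1  t=1,i=9
  #.#.# -> .   bit 21 = 0  t=1,i=5
  #.#.. -> #   bit 20 = 1  t=0,i=0
  #..## -> .   bit 19 = 0  t=0,i=2
  #..#. -> .   bit 18 = 0  t=1,i=2
  #...# -> .   bit 17 = 0  t=0,i=6
  #.... -> #   bit 16 = 1  t=0,i=10
  .#### -> #   bit 15 = 1  t=3,i=2
  .###. -> .   bit 14 = 0  t=4,i=1
  .##.# -> .   bit 13 = 0  t=0,i=14
  .##.. -> .   bit 12 = 0  t=0,i=4
  .#.## -> .   bit 11 = 0  t=1,i=8
  .#.#. -> .   bit 10 = 0  t=1,i=4
  .#..# -> .   bit 9 = 0  t=0,i=1
  .#... -> #   bit 8 = 1  t=0,i=9
  ..### -> #   bit 7 = 1  t=3,i=1
  ..##. -> #   bit 6 = 1  t=0,i=3
  ..#.# -> .   bit 5 = 0  t=1,i=3
  ..#.. -> .   bit 4 = 0  t=0,i=8
  ...## -> #   bit 3 = 1  t=0,i=12
  ...#. -> #   bit 2 = 1  t=0,i=7
  ....# -> .   bit 1 = 0  t=0,i=11
  ..... -> #   bit 0 = 1  t=2,i=4
  bits 01110111110100011000000111001101 = 2010218957

2010218957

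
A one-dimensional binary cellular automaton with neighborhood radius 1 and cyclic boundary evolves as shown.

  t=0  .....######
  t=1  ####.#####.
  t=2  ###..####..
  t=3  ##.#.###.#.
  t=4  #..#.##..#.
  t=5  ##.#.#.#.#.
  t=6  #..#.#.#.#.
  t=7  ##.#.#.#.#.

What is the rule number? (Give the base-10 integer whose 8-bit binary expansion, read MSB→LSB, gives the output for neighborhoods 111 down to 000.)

  ###|#  b7=1 t=0,i=6
  ##.|.  b6=0 t=0,i=10
  #.#|.  b5=0 t=1,i=4
  #..|#  b4=1 t=0,i=0
  .##|#  b3=1 t=0,i=5
  .#.|#  b2=1 t=3,i=3
  ..#|.  b1=0 t=0,i=4
  ...|#  b0=1 t=0,i=1
  bits 10011101 = 157

157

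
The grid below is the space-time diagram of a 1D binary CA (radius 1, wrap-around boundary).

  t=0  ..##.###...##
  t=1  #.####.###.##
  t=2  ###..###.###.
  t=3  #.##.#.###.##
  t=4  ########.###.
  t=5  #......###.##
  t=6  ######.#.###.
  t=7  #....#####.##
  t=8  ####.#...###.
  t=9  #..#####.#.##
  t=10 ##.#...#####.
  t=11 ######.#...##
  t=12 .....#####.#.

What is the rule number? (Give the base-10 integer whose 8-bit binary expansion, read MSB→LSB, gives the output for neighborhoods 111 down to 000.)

  [7] ### => .  t=0,i=6
  [6] ##. => #  t=0,i=3
  [5] #.# => #  t=0,i=4
  [4] #.. => #  t=0,i=0
  [3] .## => #  t=0,i=2
  [2] .#. => #  t=3,i=5
  [1] ..# => .  t=0,i=1
  [0] ... => #  t=0,i=9
  bits 01111101 = 125

125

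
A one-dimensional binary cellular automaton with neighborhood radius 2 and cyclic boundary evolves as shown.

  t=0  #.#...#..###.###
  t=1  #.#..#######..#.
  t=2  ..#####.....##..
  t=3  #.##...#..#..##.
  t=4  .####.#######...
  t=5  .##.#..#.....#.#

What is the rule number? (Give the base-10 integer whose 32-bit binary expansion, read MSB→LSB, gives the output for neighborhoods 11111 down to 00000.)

593287830

  #####|.  b31=0 t=1,i=7
  ####.|.  b30=0 t=0,i=15
  ###.#|#  b29=1 t=0,i=0
  ###..|.  b28=0 t=1,i=11
  ##.##|.  b27=0 t=0,i=12
  ##.#.|.  b26=0 t=0,i=1
  ##..#|#  b25=1 t=1,i=12
  ##...|#  b24=1 t=2,i=7
  #.###|.  b23=0 t=0,i=13
  #.##.|#  b22=1 t=3,i=2
  #.#.#|.  b21=0 t=1,i=0
  #.#..|#  b20=1 t=0,i=2
  #..##|#  b19=1 t=0,i=8
  #..#.|#  b18=1 t=1,i=13
  #...#|.  b17=0 t=0,i=4
  #....|.  b16=0 t=2,i=8
  .####|#  b15=1 t=0,i=14
  .###.|#  b14=1 t=0,i=10
  .##.#|.  b13=0 t=3,i=14
  .##..|#  b12=1 t=2,i=13
  .#.##|#  b11=1 t=3,i=1
  .#.#.|.  b10=0 t=1,i=1
  .#..#|#  b9=1 t=0,i=7
  .#...|.  b8=0 t=0,i=3
  ..###|#  b7=1 t=0,i=9
  ..##.|.  b6=0 t=2,i=12
  ..#.#|.  b5=0 t=1,i=14
  ..#..|#  b4=1 t=0,i=6
  ...##|.  b3=0 t=2,i=1
  ...#.|#  b2=1 t=0,i=5
  ....#|#  b1=1 t=2,i=0
  .....|.  b0=0 t=2,i=9
  bits 00100011010111001101101010010110 = 593287830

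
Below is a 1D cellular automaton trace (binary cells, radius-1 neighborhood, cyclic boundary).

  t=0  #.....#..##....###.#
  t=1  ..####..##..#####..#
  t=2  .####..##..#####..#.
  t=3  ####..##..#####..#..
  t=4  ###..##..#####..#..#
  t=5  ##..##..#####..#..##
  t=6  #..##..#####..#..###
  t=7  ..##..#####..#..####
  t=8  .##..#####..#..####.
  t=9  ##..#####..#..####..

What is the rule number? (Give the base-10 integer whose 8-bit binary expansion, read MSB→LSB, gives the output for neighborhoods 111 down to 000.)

139

  ### -> #   bit 7 = 1  t=0,i=16
  ##. -> .   bit 6 = 0  t=0,i=0
  #.# -> .   bit 5 = 0  t=0,i=18
  #.. -> .   bit 4 = 0  t=0,i=1
  .## -> #   bit 3 = 1  t=0,i=9
  .#. -> .   bit 2 = 0  t=0,i=6
  ..# -> #   bit 1 = 1  t=0,i=5
  ... -> #   bit 0 = 1  t=0,i=2
  bits 10001011 = 139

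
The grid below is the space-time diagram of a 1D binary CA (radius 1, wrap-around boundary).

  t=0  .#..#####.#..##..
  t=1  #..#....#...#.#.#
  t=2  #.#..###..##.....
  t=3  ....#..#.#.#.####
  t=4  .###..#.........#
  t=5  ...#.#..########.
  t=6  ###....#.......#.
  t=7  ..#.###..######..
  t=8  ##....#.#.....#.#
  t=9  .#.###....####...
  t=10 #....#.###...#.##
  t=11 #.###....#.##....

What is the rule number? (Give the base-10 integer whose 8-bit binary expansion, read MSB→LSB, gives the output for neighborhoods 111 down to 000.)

  [7] ### => .  t=0,i=5
  [6] ##. => #  t=0,i=8
  [5] #.# => .  t=0,i=9
  [4] #.. => .  t=0,i=2
  [3] .## => .  t=0,i=4
  [2] .#. => .  t=0,i=1
  [1] ..# => #  t=0,i=0
  [0] ... => #  t=0,i=16
  bits 01000011 = 67

67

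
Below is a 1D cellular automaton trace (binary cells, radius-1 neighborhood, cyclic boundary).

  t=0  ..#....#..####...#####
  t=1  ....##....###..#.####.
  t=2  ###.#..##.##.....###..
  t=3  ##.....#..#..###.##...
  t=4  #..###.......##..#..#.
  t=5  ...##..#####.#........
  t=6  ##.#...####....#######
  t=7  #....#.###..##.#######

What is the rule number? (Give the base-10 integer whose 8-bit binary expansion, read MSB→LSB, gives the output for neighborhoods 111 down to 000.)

137

  ### -> #   bit 7 = 1  t=0,i=11
  ##. -> .   bit 6 = 0  t=0,i=13
  #.# -> .   bit 5 = 0  t=1,i=16
  #.. -> .   bit 4 = 0  t=0,i=0
  .## -> #   bit 3 = 1  t=0,i=10
  .#. -> .   bit 2 = 0  t=0,i=2
  ..# -> .   bit 1 = 0  t=0,i=1
  ... -> #   bit 0 = 1  t=0,i=4
  bits 10001001 = 137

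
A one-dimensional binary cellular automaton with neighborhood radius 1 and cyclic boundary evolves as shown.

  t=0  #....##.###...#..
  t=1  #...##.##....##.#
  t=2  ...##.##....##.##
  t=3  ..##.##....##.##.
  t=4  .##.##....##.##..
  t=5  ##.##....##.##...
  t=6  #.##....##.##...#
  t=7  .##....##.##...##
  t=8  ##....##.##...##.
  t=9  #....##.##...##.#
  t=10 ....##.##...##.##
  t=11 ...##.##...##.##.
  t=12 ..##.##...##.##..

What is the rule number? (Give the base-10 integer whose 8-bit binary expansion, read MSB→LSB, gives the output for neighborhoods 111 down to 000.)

46

  nb ###: next=.  (t=0,i=9, bit7=0)
  nb ##.: next=.  (t=0,i=6, bit6=0)
  nb #.#: next=#  (t=0,i=7, bit5=1)
  nb #..: next=.  (t=0,i=1, bit4=0)
  nb .##: next=#  (t=0,i=5, bit3=1)
  nb .#.: next=#  (t=0,i=0, bit2=1)
  nb ..#: next=#  (t=0,i=4, bit1=1)
  nb ...: next=.  (t=0,i=2, bit0=0)
  bits 00101110 = 46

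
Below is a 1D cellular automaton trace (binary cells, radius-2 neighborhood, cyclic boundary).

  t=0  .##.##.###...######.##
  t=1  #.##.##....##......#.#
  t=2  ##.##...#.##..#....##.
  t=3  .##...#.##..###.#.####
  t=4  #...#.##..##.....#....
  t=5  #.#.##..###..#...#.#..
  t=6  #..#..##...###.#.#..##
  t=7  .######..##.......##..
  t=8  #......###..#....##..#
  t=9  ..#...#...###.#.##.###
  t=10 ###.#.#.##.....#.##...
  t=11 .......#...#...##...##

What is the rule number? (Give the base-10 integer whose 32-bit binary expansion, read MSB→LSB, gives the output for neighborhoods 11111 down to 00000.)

  ##### -> .   bit 31 = 0  t=0,i=15
  ####. -> .   bit 30 = 0  t=0,i=17
  ###.# -> .   bit 29 = 0  t=0,i=18
  ###.. -> .   bit 28 = 0  t=0,i=9
  ##.## -> #   bit 27 = 1  t=0,i=0
  ##.#. -> .   bit 26 = 0  t=3,i=15
  ##..# -> #   bit 25 = 1  t=2,i=12
  ##... -> .   bit 24 = 0  t=0,i=10
  #.### -> .   bit 23 = 0  t=0,i=7
  #.##. -> .   bit 22 = 0  t=0,i=1
  #.#.# -> .   bit 21 = 0  t=3,i=16
  #.#.. -> .   bit 20 = 0  t=5,i=19
  #..## -> #   bit 19 = 1  t=3,i=11
  #..#. -> #   bit 18 = 1  t=2,i=13
  #...# -> #   bit 17 = 1  t=0,i=11
  #.... -> #   bit 16 = 1  t=1,i=8
  .#### -> .   bit 15 = 0  t=0,i=14
  .###. -> .   bit 14 = 0  t=0,i=8
  .##.# -> #   bit 13 = 1  t=0,i=2
  .##.. -> .   bit 12 = 0  t=1,i=6
  .#.## -> #   bit 11 = 1  t=1,i=20
  .#.#. -> .   bit 10 = 0  t=5,i=1
  .#..# -> #   bit 9 = 1  t=5,i=20
  .#... -> .   bit 8 = 0  t=2,i=15
  ..### -> .   bit 7 = 0  t=0,i=13
  ..##. -> #   bit 6 = 1  t=1,i=11
  ..#.# -> #   bit 5 = 1  t=1,i=19
  ..#.. -> #   bit 4 = 1  t=2,i=14
  ...## -> #   bit 3 = 1  t=0,i=12
  ...#. -> .   bit 2 = 0  t=1,i=18
  ....# -> .   bit 1 = 0  t=1,i=9
  ..... -> .   bit 0 = 0  t=1,i=15
  bits 00001010000011110010101001111000 = 168766072

168766072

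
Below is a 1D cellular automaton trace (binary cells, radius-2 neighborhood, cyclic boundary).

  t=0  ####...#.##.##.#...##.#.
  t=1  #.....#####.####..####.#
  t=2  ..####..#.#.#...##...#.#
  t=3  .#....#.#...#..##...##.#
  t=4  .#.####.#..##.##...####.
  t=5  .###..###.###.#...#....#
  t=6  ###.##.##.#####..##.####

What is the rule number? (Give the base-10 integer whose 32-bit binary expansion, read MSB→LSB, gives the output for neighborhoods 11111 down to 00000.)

2799265919

  [31] ##### => #  t=1,i=8
  [30] ####. => .  t=0,i=2
  [29] ###.# => #  t=1,i=10
  [28] ###.. => .  t=0,i=3
  [27] ##.## => .  t=0,i=11
  [26] ##.#. => #  t=0,i=14
  [25] ##..# => #  t=1,i=16
  [24] ##... => .  t=0,i=4
  [23] #.### => #  t=0,i=0
  [22] #.##. => #  t=0,i=9
  [21] #.#.# => .  t=0,i=22
  [20] #.#.. => #  t=0,i=15
  [19] #..## => #  t=1,i=17
  [18] #..#. => .  t=2,i=7
  [17] #...# => .  t=0,i=5
  [16] #.... => #  t=1,i=2
  [15] .#### => .  t=0,i=1
  [14] .###. => #  t=5,i=2
  [13] .##.# => #  t=0,i=10
  [12] .##.. => .  t=1,i=0
  [11] .#.## => #  t=0,i=8
  [10] .#.#. => .  t=2,i=9
  [9] .#..# => .  t=2,i=0
  [8] .#... => .  t=0,i=16
  [7] ..### => .  t=1,i=6
  [6] ..##. => #  t=0,i=19
  [5] ..#.# => #  t=0,i=7
  [4] ..#.. => #  t=3,i=12
  [3] ...## => #  t=0,i=18
  [2] ...#. => #  t=0,i=6
  [1] ....# => #  t=1,i=4
  [0] ..... => #  t=1,i=3
  bits 10100110110110010110100001111111 = 2799265919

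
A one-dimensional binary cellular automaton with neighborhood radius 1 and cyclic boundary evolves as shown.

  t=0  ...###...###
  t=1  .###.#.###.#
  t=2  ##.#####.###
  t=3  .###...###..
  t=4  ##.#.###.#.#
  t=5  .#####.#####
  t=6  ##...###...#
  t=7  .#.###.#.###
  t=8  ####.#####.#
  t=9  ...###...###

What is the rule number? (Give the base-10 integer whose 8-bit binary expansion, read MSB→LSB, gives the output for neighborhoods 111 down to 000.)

  ###|.  b7=0 t=0,i=4
  ##.|#  b6=1 t=0,i=5
  #.#|#  b5=1 t=1,i=0
  #..|.  b4=0 t=0,i=0
  .##|#  b3=1 t=0,i=3
  .#.|#  b2=1 t=1,i=5
  ..#|#  b1=1 t=0,i=2
  ...|#  b0=1 t=0,i=1
  bits 01101111 = 111

111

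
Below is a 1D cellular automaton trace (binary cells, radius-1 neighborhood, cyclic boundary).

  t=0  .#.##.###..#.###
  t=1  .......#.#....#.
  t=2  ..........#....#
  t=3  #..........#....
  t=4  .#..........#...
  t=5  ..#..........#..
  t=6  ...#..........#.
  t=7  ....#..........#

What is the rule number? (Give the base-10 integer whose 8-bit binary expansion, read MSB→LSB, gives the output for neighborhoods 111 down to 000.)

  ### -> #   bit 7 = 1  t=0,i=7
  ##. -> .   bit 6 = 0  t=0,i=4
  #.# -> .   bit 5 = 0  t=0,i=0
  #.. -> #   bit 4 = 1  t=0,i=9
  .## -> .   bit 3 = 0  t=0,i=3
  .#. -> .   bit 2 = 0  t=0,i=1
  ..# -> .   bit 1 = 0  t=0,i=10
  ... -> .   bit 0 = 0  t=1,i=0
  bits 10010000 = 144

144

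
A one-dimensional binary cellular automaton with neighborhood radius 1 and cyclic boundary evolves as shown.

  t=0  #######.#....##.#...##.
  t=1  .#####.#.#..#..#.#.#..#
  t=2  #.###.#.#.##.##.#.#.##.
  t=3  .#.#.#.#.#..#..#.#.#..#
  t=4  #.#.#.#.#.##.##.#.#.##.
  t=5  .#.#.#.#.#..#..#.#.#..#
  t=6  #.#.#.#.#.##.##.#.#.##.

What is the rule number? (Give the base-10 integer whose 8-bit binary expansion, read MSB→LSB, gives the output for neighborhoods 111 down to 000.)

  [7] ### => #  t=0,i=1
  [6] ##. => .  t=0,i=6
  [5] #.# => #  t=0,i=7
  [4] #.. => #  t=0,i=9
  [3] .## => .  t=0,i=0
  [2] .#. => .  t=0,i=8
  [1] ..# => #  t=0,i=12
  [0] ... => .  t=0,i=10
  bits 10110010 = 178

178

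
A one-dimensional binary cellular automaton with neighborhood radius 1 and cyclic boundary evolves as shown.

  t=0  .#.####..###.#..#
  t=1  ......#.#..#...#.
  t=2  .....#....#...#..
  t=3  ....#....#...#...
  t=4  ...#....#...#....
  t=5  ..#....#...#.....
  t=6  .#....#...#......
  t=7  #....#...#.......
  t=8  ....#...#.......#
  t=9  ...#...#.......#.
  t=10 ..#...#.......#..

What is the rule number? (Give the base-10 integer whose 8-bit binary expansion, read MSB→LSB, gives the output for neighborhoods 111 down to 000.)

66

  [7] ### => .  t=0,i=4
  [6] ##. => #  t=0,i=6
  [5] #.# => .  t=0,i=0
  [4] #.. => .  t=0,i=7
  [3] .## => .  t=0,i=3
  [2] .#. => .  t=0,i=1
  [1] ..# => #  t=0,i=8
  [0] ... => .  t=1,i=0
  bits 01000010 = 66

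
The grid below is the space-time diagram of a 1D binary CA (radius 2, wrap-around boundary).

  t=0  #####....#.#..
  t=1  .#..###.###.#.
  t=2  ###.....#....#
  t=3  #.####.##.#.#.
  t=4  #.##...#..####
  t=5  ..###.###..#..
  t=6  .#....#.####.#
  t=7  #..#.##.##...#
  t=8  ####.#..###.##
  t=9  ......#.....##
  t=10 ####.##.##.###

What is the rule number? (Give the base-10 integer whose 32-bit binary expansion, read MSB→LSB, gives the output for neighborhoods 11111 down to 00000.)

333813373

  ##### -> .   bit 31 = 0  t=0,i=2
  ####. -> .   bit 30 = 0  t=0,i=3
  ###.# -> .   bit 29 = 0  t=1,i=6
  ###.. -> #   bit 28 = 1  t=0,i=4
  ##.## -> .   bit 27 = 0  t=1,i=7
  ##.#. -> .   bit 26 = 0  t=1,i=11
  ##..# -> #   bit 25 = 1  t=5,i=9
  ##... -> #   bit 24 = 1  t=0,i=5
  #.### -> #   bit 23 = 1  t=1,i=8
  #.##. -> #   bit 22 = 1  t=3,i=7
  #.#.# -> #   bit 21 = 1  t=3,i=0
  #.#.. -> .   bit 20 = 0  t=0,i=11
  #..## -> .   bit 19 = 0  t=0,i=13
  #..#. -> #   bit 18 = 1  t=1,i=0
  #...# -> .   bit 17 = 0  t=4,i=5
  #.... -> #   bit 16 = 1  t=0,i=6
  .#### -> #   bit 15 = 1  t=0,i=1
  .###. -> .   bit 14 = 0  t=1,i=5
  .##.# -> .   bit 13 = 0  t=3,i=8
  .##.. -> #   bit 12 = 1  t=4,i=3
  .#.## -> .   bit 11 = 0  t=3,i=1
  .#.#. -> #   bit 10 = 1  t=0,i=10
  .#..# -> #   bit 9 = 1  t=0,i=12
  .#... -> .   bit 8 = 0  t=2,i=9
  ..### -> .   bit 7 = 0  t=0,i=0
  ..##. -> #   bit 6 = 1  t=7,i=13
  ..#.# -> #   bit 5 = 1  t=0,i=9
  ..#.. -> #   bit 4 = 1  t=1,i=1
  ...## -> #   bit 3 = 1  t=2,i=12
  ...#. -> #   bit 2 = 1  t=0,i=8
  ....# -> .   bit 1 = 0  t=0,i=7
  ..... -> #   bit 0 = 1  t=2,i=5
  bits 00010011111001011001011001111101 = 333813373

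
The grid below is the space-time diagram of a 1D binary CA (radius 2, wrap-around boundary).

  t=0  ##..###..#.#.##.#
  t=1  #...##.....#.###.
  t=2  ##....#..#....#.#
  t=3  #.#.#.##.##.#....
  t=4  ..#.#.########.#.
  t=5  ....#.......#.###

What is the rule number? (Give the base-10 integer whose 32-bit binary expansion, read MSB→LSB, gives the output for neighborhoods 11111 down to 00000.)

1299211154

  [31] ##### => .  t=4,i=8
  [30] ####. => #  t=4,i=12
  [29] ###.# => .  t=1,i=15
  [28] ###.. => .  t=0,i=1
  [27] ##.## => #  t=0,i=15
  [26] ##.#. => #  t=1,i=16
  [25] ##..# => .  t=0,i=2
  [24] ##... => #  t=1,i=6
  [23] #.### => .  t=0,i=16
  [22] #.##. => #  t=0,i=13
  [21] #.#.# => #  t=0,i=11
  [20] #.#.. => #  t=1,i=0
  [19] #..## => .  t=0,i=3
  [18] #..#. => .  t=0,i=8
  [17] #...# => .  t=1,i=2
  [16] #.... => .  t=1,i=7
  [15] .#### => .  t=4,i=7
  [14] .###. => #  t=0,i=0
  [13] .##.# => #  t=0,i=14
  [12] .##.. => .  t=1,i=5
  [11] .#.## => .  t=0,i=12
  [10] .#.#. => .  t=0,i=10
  [9] .#..# => #  t=2,i=7
  [8] .#... => #  t=1,i=1
  [7] ..### => #  t=0,i=4
  [6] ..##. => .  t=1,i=4
  [5] ..#.# => .  t=0,i=9
  [4] ..#.. => #  t=2,i=6
  [3] ...## => .  t=1,i=3
  [2] ...#. => .  t=1,i=10
  [1] ....# => #  t=1,i=9
  [0] ..... => .  t=1,i=8
  bits 01001101011100000110001110010010 = 1299211154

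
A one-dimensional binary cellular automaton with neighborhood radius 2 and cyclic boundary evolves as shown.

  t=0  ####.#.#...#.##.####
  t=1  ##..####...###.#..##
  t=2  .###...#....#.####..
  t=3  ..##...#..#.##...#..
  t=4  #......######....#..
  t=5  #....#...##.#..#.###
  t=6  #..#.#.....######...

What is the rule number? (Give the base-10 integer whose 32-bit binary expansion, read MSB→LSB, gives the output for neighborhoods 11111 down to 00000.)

2658946610

  #####|#  b31=1 t=0,i=0
  ####.|.  b30=0 t=0,i=2
  ###.#|.  b29=0 t=0,i=3
  ###..|#  b28=1 t=1,i=1
  ##.##|#  b27=1 t=0,i=15
  ##.#.|#  b26=1 t=0,i=4
  ##..#|#  b25=1 t=1,i=2
  ##...|.  b24=0 t=1,i=8
  #.###|.  b23=0 t=0,i=16
  #.##.|#  b22=1 t=0,i=13
  #.#.#|#  b21=1 t=0,i=5
  #.#..|#  b20=1 t=0,i=7
  #..##|#  b19=1 t=1,i=3
  #..#.|#  b18=1 t=3,i=9
  #...#|.  b17=0 t=0,i=9
  #....|.  b16=0 t=2,i=9
  .####|.  b15=0 t=0,i=17
  .###.|#  b14=1 t=1,i=12
  .##.#|.  b13=0 t=0,i=14
  .##..|.  b12=0 t=3,i=3
  .#.##|#  b11=1 t=0,i=12
  .#.#.|#  b10=1 t=0,i=6
  .#..#|#  b9=1 t=1,i=16
  .#...|.  b8=0 t=0,i=8
  ..###|.  b7=0 t=1,i=4
  ..##.|.  b6=0 t=3,i=2
  ..#.#|#  b5=1 t=0,i=11
  ..#..|#  b4=1 t=2,i=7
  ...##|.  b3=0 t=1,i=10
  ...#.|.  b2=0 t=0,i=10
  ....#|#  b1=1 t=2,i=10
  .....|.  b0=0 t=4,i=3
  bits 10011110011111000100111000110010 = 2658946610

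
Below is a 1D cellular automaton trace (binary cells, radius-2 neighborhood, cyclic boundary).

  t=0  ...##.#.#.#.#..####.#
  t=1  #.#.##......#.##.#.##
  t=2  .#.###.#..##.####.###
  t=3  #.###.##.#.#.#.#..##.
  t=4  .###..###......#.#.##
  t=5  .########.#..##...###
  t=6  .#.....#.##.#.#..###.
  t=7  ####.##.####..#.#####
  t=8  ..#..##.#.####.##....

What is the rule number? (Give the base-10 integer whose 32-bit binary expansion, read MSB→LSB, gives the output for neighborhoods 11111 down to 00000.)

  [31] ##### => .  t=5,i=3
  [30] ####. => #  t=0,i=17
  [29] ###.# => .  t=0,i=18
  [28] ###.. => #  t=4,i=3
  [27] ##.## => .  t=2,i=12
  [26] ##.#. => #  t=0,i=5
  [25] ##..# => #  t=4,i=4
  [24] ##... => .  t=1,i=6
  [23] #.### => #  t=1,i=19
  [22] #.##. => #  t=1,i=4
  [21] #.#.# => .  t=0,i=6
  [20] #.#.. => #  t=0,i=12
  [19] #..## => #  t=0,i=14
  [18] #..#. => #  t=6,i=0
  [17] #...# => .  t=0,i=1
  [16] #.... => #  t=1,i=7
  [15] .#### => .  t=0,i=16
  [14] .###. => #  t=1,i=20
  [13] .##.# => #  t=0,i=4
  [12] .##.. => #  t=1,i=5
  [11] .#.## => #  t=1,i=3
  [10] .#.#. => .  t=0,i=7
  [9] .#..# => .  t=0,i=13
  [8] .#... => #  t=0,i=0
  [7] ..### => #  t=0,i=15
  [6] ..##. => .  t=0,i=3
  [5] ..#.# => .  t=1,i=12
  [4] ..#.. => #  t=6,i=1
  [3] ...## => #  t=0,i=2
  [2] ...#. => #  t=1,i=11
  [1] ....# => #  t=1,i=10
  [0] ..... => .  t=1,i=8
  bits 01010110110111010111100110011110 = 1457355166

1457355166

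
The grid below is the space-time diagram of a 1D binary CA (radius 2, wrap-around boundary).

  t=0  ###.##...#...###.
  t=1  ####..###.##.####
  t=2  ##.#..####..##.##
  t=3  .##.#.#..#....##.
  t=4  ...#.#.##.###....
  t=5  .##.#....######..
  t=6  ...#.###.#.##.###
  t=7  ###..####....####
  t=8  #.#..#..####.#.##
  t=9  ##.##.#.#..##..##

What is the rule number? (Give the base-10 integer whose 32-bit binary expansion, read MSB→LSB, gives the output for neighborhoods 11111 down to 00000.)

  nb #####: next=#  (t=1,i=0, bit31=1)
  nb ####.: next=.  (t=1,i=2, bit30=0)
  nb ###.#: next=#  (t=0,i=2, bit29=1)
  nb ###..: next=#  (t=1,i=3, bit28=1)
  nb ##.##: next=#  (t=0,i=3, bit27=1)
  nb ##.#.: next=#  (t=2,i=2, bit26=1)
  nb ##..#: next=.  (t=1,i=4, bit25=0)
  nb ##...: next=#  (t=0,i=6, bit24=1)
  nb #.###: next=#  (t=0,i=0, bit23=1)
  nb #.##.: next=.  (t=0,i=4, bit22=0)
  nb #.#.#: next=.  (t=3,i=4, bit21=0)
  nb #.#..: next=.  (t=2,i=3, bit20=0)
  nb #..##: next=.  (t=1,i=5, bit19=0)
  nb #..#.: next=#  (t=3,i=8, bit18=1)
  nb #...#: next=#  (t=0,i=7, bit17=1)
  nb #....: next=#  (t=3,i=11, bit16=1)
  nb .####: next=.  (t=1,i=14, bit15=0)
  nb .###.: next=#  (t=0,i=1, bit14=1)
  nb .##.#: next=.  (t=1,i=11, bit13=0)
  nb .##..: next=.  (t=0,i=5, bit12=0)
  nb .#.##: next=.  (t=4,i=6, bit11=0)
  nb .#.#.: next=#  (t=3,i=5, bit10=1)
  nb .#..#: next=#  (t=2,i=4, bit9=1)
  nb .#...: next=#  (t=0,i=10, bit8=1)
  nb ..###: next=#  (t=0,i=13, bit7=1)
  nb ..##.: next=.  (t=2,i=12, bit6=0)
  nb ..#.#: next=.  (t=4,i=3, bit5=0)
  nb ..#..: next=.  (t=0,i=9, bit4=0)
  nb ...##: next=.  (t=0,i=12, bit3=0)
  nb ...#.: next=#  (t=0,i=8, bit2=1)
  nb ....#: next=#  (t=3,i=12, bit1=1)
  nb .....: next=.  (t=4,i=0, bit0=0)
  bits 10111101100001110100011110000110 = 3179759494

3179759494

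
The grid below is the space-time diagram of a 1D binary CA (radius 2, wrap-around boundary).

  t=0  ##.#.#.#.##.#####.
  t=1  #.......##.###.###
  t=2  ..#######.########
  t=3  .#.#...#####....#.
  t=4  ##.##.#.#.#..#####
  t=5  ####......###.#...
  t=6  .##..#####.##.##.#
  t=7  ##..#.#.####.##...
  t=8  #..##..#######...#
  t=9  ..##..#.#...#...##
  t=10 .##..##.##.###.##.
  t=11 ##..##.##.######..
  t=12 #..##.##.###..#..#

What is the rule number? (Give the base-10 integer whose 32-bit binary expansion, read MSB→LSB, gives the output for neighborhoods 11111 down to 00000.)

1759366015

  nb #####: next=.  (t=0,i=14, bit31=0)
  nb ####.: next=#  (t=0,i=15, bit30=1)
  nb ###.#: next=#  (t=0,i=16, bit29=1)
  nb ###..: next=.  (t=1,i=0, bit28=0)
  nb ##.##: next=#  (t=0,i=11, bit27=1)
  nb ##.#.: next=.  (t=0,i=2, bit26=0)
  nb ##..#: next=.  (t=2,i=0, bit25=0)
  nb ##...: next=.  (t=1,i=1, bit24=0)
  nb #.###: next=#  (t=0,i=12, bit23=1)
  nb #.##.: next=#  (t=0,i=0, bit22=1)
  nb #.#.#: next=.  (t=0,i=3, bit21=0)
  nb #.#..: next=#  (t=3,i=3, bit20=1)
  nb #..##: next=#  (t=2,i=1, bit19=1)
  nb #..#.: next=#  (t=3,i=0, bit18=1)
  nb #...#: next=.  (t=3,i=5, bit17=0)
  nb #....: next=#  (t=1,i=2, bit16=1)
  nb .####: next=#  (t=0,i=13, bit15=1)
  nb .###.: next=#  (t=1,i=12, bit14=1)
  nb .##.#: next=.  (t=0,i=1, bit13=0)
  nb .##..: next=.  (t=6,i=2, bit12=0)
  nb .#.##: next=#  (t=0,i=8, bit11=1)
  nb .#.#.: next=.  (t=0,i=4, bit10=0)
  nb .#..#: next=#  (t=3,i=17, bit9=1)
  nb .#...: next=#  (t=3,i=4, bit8=1)
  nb ..###: next=.  (t=2,i=2, bit7=0)
  nb ..##.: next=#  (t=1,i=8, bit6=1)
  nb ..#.#: next=#  (t=3,i=1, bit5=1)
  nb ..#..: next=#  (t=3,i=16, bit4=1)
  nb ...##: next=#  (t=1,i=7, bit3=1)
  nb ...#.: next=#  (t=3,i=15, bit2=1)
  nb ....#: next=#  (t=1,i=6, bit1=1)
  nb .....: next=#  (t=1,i=3, bit0=1)
  bits 01101000110111011100101101111111 = 1759366015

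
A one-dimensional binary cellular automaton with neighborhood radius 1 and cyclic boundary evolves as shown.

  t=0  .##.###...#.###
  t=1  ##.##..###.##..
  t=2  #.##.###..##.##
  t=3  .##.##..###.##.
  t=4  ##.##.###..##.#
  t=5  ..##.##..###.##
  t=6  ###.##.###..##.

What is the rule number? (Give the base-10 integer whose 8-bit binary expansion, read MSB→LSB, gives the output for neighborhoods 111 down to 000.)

59

  ###|.  b7=0 t=0,i=5
  ##.|.  b6=0 t=0,i=2
  #.#|#  b5=1 t=0,i=0
  #..|#  b4=1 t=0,i=7
  .##|#  b3=1 t=0,i=1
  .#.|.  b2=0 t=0,i=10
  ..#|#  b1=1 t=0,i=9
  ...|#  b0=1 t=0,i=8
  bits 00111011 = 59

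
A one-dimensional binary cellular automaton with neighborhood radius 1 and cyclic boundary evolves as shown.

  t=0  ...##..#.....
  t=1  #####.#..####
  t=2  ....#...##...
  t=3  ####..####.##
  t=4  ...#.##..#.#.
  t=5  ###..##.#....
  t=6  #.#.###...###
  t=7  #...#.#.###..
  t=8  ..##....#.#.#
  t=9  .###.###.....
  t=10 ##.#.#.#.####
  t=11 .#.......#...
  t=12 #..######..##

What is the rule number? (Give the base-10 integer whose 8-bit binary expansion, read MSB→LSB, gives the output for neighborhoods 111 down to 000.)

75

  ### -> .   bit 7 = 0  t=1,i=0
  ##. -> #   bit 6 = 1  t=0,i=4
  #.# -> .   bit 5 = 0  t=1,i=5
  #.. -> .   bit 4 = 0  t=0,i=5
  .## -> #   bit 3 = 1  t=0,i=3
  .#. -> .   bit 2 = 0  t=0,i=7
  ..# -> #   bit 1 = 1  t=0,i=2
  ... -> #   bit 0 = 1  t=0,i=0
  bits 01001011 = 75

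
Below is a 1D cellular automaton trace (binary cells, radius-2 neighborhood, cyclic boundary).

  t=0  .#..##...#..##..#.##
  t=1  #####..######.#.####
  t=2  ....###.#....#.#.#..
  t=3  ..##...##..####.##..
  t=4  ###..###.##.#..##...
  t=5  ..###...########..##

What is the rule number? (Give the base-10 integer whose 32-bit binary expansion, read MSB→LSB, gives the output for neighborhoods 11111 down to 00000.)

509259390

  ##### -> .   bit 31 = 0  t=1,i=0
  ####. -> .   bit 30 = 0  t=1,i=3
  ###.# -> .   bit 29 = 0  t=1,i=12
  ###.. -> #   bit 28 = 1  t=1,i=4
  ##.## -> #   bit 27 = 1  t=3,i=15
  ##.#. -> #   bit 26 = 1  t=0,i=0
  ##..# -> #   bit 25 = 1  t=0,i=14
  ##... -> .   bit 24 = 0  t=0,i=6
  #.### -> .   bit 23 = 0  t=1,i=16
  #.##. -> #   bit 22 = 1  t=0,i=18
  #.#.# -> .   bit 21 = 0  t=1,i=14
  #.#.. -> #   bit 20 = 1  t=0,i=1
  #..## -> #   bit 19 = 1  t=0,i=3
  #..#. -> .   bit 18 = 0  t=0,i=15
  #...# -> #   bit 17 = 1  t=0,i=7
  #.... -> .   bit 16 = 0  t=2,i=10
  .#### -> #   bit 15 = 1  t=1,i=8
  .###. -> .   bit 14 = 0  t=2,i=5
  .##.# -> #   bit 13 = 1  t=0,i=19
  .##.. -> .   bit 12 = 0  t=0,i=5
  .#.## -> #   bit 11 = 1  t=0,i=17
  .#.#. -> #   bit 10 = 1  t=2,i=14
  .#..# -> #   bit 9 = 1  t=0,i=2
  .#... -> .   bit 8 = 0  t=2,i=9
  ..### -> .   bit 7 = 0  t=1,i=7
  ..##. -> #   bit 6 = 1  t=0,i=4
  ..#.# -> #   bit 5 = 1  t=0,i=16
  ..#.. -> #   bit 4 = 1  t=0,i=9
  ...## -> #   bit 3 = 1  t=2,i=3
  ...#. -> #   bit 2 = 1  t=0,i=8
  ....# -> #   bit 1 = 1  t=2,i=2
  ..... -> .   bit 0 = 0  t=2,i=0
  bits 00011110010110101010111001111110 = 509259390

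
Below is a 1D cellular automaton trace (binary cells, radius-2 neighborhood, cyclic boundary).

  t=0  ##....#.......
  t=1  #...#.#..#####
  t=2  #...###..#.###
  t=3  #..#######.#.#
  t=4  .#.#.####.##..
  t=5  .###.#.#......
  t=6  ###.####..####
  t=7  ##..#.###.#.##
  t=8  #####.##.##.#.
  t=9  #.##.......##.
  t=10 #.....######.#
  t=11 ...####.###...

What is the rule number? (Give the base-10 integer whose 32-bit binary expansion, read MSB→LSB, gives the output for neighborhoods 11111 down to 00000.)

3602138363

  nb #####: next=#  (t=1,i=11, bit31=1)
  nb ####.: next=#  (t=1,i=13, bit30=1)
  nb ###.#: next=.  (t=3,i=9, bit29=0)
  nb ###..: next=#  (t=1,i=0, bit28=1)
  nb ##.##: next=.  (t=4,i=9, bit27=0)
  nb ##.#.: next=#  (t=3,i=10, bit26=1)
  nb ##..#: next=#  (t=2,i=7, bit25=1)
  nb ##...: next=.  (t=0,i=2, bit24=0)
  nb #.###: next=#  (t=2,i=11, bit23=1)
  nb #.##.: next=.  (t=3,i=13, bit22=0)
  nb #.#.#: next=#  (t=3,i=11, bit21=1)
  nb #.#..: next=#  (t=1,i=6, bit20=1)
  nb #..##: next=.  (t=1,i=8, bit19=0)
  nb #..#.: next=#  (t=2,i=8, bit18=1)
  nb #...#: next=.  (t=1,i=2, bit17=0)
  nb #....: next=.  (t=0,i=3, bit16=0)
  nb .####: next=.  (t=1,i=10, bit15=0)
  nb .###.: next=#  (t=2,i=5, bit14=1)
  nb .##.#: next=.  (t=8,i=7, bit13=0)
  nb .##..: next=.  (t=0,i=1, bit12=0)
  nb .#.##: next=.  (t=2,i=10, bit11=0)
  nb .#.#.: next=#  (t=1,i=5, bit10=1)
  nb .#..#: next=.  (t=1,i=7, bit9=0)
  nb .#...: next=.  (t=0,i=7, bit8=0)
  nb ..###: next=#  (t=1,i=9, bit7=1)
  nb ..##.: next=#  (t=0,i=0, bit6=1)
  nb ..#.#: next=#  (t=1,i=4, bit5=1)
  nb ..#..: next=#  (t=0,i=6, bit4=1)
  nb ...##: next=#  (t=0,i=13, bit3=1)
  nb ...#.: next=.  (t=0,i=5, bit2=0)
  nb ....#: next=#  (t=0,i=4, bit1=1)
  nb .....: next=#  (t=0,i=9, bit0=1)
  bits 11010110101101000100010011111011 = 3602138363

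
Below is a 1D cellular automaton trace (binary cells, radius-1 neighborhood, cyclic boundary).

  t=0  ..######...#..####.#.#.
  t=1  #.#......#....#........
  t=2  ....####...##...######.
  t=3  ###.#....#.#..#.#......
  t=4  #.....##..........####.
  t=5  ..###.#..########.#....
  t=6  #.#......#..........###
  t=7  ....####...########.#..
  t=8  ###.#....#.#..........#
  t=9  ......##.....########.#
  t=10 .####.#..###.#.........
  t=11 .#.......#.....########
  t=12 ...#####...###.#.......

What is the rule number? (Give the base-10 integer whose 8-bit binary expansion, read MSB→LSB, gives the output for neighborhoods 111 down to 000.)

  [7] ### => .  t=0,i=3
  [6] ##. => .  t=0,i=7
  [5] #.# => .  t=0,i=18
  [4] #.. => .  t=0,i=8
  [3] .## => #  t=0,i=2
  [2] .#. => .  t=0,i=11
  [1] ..# => .  t=0,i=1
  [0] ... => #  t=0,i=0
  bits 00001001 = 9

9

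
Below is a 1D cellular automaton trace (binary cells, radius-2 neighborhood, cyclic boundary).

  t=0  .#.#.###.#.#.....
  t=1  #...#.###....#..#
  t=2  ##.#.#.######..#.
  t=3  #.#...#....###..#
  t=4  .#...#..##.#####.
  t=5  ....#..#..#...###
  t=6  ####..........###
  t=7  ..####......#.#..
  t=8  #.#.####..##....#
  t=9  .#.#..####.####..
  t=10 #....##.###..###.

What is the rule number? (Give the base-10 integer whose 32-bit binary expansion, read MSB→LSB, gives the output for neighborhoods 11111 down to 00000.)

2135513222

  #####|.  b31=0 t=2,i=9
  ####.|#  b30=1 t=2,i=11
  ###.#|#  b29=1 t=0,i=7
  ###..|#  b28=1 t=1,i=8
  ##.##|#  b27=1 t=4,i=10
  ##.#.|#  b26=1 t=0,i=8
  ##..#|#  b25=1 t=2,i=13
  ##...|#  b24=1 t=1,i=1
  #.###|.  b23=0 t=0,i=5
  #.##.|#  b22=1 t=2,i=0
  #.#.#|.  b21=0 t=0,i=3
  #.#..|.  b20=0 t=0,i=11
  #..##|#  b19=1 t=1,i=15
  #..#.|.  b18=0 t=2,i=14
  #...#|.  b17=0 t=1,i=2
  #....|#  b16=1 t=0,i=13
  .####|.  b15=0 t=2,i=8
  .###.|#  b14=1 t=0,i=6
  .##.#|.  b13=0 t=2,i=1
  .##..|#  b12=1 t=1,i=0
  .#.##|#  b11=1 t=0,i=4
  .#.#.|.  b10=0 t=0,i=2
  .#..#|.  b9=0 t=1,i=14
  .#...|.  b8=0 t=0,i=12
  ..###|#  b7=1 t=3,i=11
  ..##.|.  b6=0 t=1,i=16
  ..#.#|.  b5=0 t=0,i=1
  ..#..|.  b4=0 t=1,i=13
  ...##|.  b3=0 t=3,i=10
  ...#.|#  b2=1 t=0,i=0
  ....#|#  b1=1 t=0,i=16
  .....|.  b0=0 t=0,i=14
  bits 01111111010010010101100010000110 = 2135513222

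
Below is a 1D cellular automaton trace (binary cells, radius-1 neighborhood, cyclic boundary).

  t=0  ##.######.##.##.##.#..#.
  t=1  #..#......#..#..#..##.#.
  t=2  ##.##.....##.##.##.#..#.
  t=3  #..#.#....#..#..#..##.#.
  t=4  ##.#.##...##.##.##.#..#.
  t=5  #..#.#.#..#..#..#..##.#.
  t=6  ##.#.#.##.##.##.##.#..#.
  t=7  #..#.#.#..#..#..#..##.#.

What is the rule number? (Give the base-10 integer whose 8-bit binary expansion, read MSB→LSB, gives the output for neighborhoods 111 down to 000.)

  [7] ### => .  t=0,i=4
  [6] ##. => .  t=0,i=1
  [5] #.# => .  t=0,i=2
  [4] #.. => #  t=0,i=20
  [3] .## => #  t=0,i=0
  [2] .#. => #  t=0,i=19
  [1] ..# => .  t=0,i=21
  [0] ... => .  t=1,i=5
  bits 00011100 = 28

28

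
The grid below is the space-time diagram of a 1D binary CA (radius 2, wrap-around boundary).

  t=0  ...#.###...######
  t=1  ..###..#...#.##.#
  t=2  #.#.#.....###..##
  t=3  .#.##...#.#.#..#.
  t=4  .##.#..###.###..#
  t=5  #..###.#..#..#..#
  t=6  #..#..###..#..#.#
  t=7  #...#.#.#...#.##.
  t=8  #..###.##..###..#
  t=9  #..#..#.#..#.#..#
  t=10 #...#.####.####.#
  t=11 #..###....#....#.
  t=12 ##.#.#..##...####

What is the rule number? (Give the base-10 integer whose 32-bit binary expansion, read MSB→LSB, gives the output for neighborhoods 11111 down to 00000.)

2618302182

  [31] ##### => #  t=0,i=13
  [30] ####. => .  t=0,i=15
  [29] ###.# => .  t=2,i=0
  [28] ###.. => #  t=0,i=7
  [27] ##.## => #  t=4,i=10
  [26] ##.#. => #  t=1,i=15
  [25] ##..# => .  t=1,i=5
  [24] ##... => .  t=0,i=0
  [23] #.### => .  t=0,i=5
  [22] #.##. => .  t=1,i=13
  [21] #.#.# => .  t=2,i=2
  [20] #.#.. => #  t=1,i=16
  [19] #..## => .  t=1,i=1
  [18] #..#. => .  t=1,i=6
  [17] #...# => .  t=0,i=1
  [16] #.... => .  t=2,i=6
  [15] .#### => .  t=0,i=12
  [14] .###. => .  t=0,i=6
  [13] .##.# => .  t=1,i=14
  [12] .##.. => #  t=3,i=4
  [11] .#.## => #  t=0,i=4
  [10] .#.#. => #  t=2,i=3
  [9] .#..# => #  t=1,i=0
  [8] .#... => .  t=1,i=8
  [7] ..### => #  t=0,i=11
  [6] ..##. => #  t=5,i=16
  [5] ..#.# => #  t=0,i=3
  [4] ..#.. => .  t=1,i=7
  [3] ...## => .  t=0,i=10
  [2] ...#. => #  t=0,i=2
  [1] ....# => #  t=2,i=8
  [0] ..... => .  t=2,i=7
  bits 10011100000100000001111011100110 = 2618302182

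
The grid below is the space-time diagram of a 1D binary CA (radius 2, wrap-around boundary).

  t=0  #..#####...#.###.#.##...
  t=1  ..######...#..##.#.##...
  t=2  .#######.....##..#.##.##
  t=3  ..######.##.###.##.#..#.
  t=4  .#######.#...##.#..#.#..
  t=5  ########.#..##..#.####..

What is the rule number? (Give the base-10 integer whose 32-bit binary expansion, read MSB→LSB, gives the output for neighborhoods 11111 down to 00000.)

4034778345

  ##### -> #   bit 31 = 1  t=0,i=5
  ####. -> #   bit 30 = 1  t=0,i=6
  ###.# -> #   bit 29 = 1  t=0,i=15
  ###.. -> #   bit 28 = 1  t=0,i=7
  ##.## -> .   bit 27 = 0  t=2,i=0
  ##.#. -> .   bit 26 = 0  t=0,i=16
  ##..# -> .   bit 25 = 0  t=2,i=15
  ##... -> .   bit 24 = 0  t=0,i=8
  #.### -> .   bit 23 = 0  t=0,i=13
  #.##. -> #   bit 22 = 1  t=0,i=19
  #.#.# -> #   bit 21 = 1  t=0,i=17
  #.#.. -> #   bit 20 = 1  t=3,i=19
  #..## -> #   bit 19 = 1  t=0,i=2
  #..#. -> #   bit 18 = 1  t=2,i=16
  #...# -> .   bit 17 = 0  t=0,i=9
  #.... -> #   bit 16 = 1  t=1,i=22
  .#### -> #   bit 15 = 1  t=0,i=4
  .###. -> #   bit 14 = 1  t=0,i=14
  .##.# -> .   bit 13 = 0  t=1,i=15
  .##.. -> #   bit 12 = 1  t=0,i=20
  .#.## -> .   bit 11 = 0  t=0,i=12
  .#.#. -> #   bit 10 = 1  t=4,i=20
  .#..# -> .   bit 9 = 0  t=0,i=1
  .#... -> .   bit 8 = 0  t=3,i=23
  ..### -> #   bit 7 = 1  t=0,i=3
  ..##. -> #   bit 6 = 1  t=1,i=14
  ..#.# -> #   bit 5 = 1  t=0,i=11
  ..#.. -> .   bit 4 = 0  t=0,i=0
  ...## -> #   bit 3 = 1  t=1,i=1
  ...#. -> .   bit 2 = 0  t=0,i=10
  ....# -> .   bit 1 = 0  t=1,i=0
  ..... -> #   bit 0 = 1  t=1,i=23
  bits 11110000011111011101010011101001 = 4034778345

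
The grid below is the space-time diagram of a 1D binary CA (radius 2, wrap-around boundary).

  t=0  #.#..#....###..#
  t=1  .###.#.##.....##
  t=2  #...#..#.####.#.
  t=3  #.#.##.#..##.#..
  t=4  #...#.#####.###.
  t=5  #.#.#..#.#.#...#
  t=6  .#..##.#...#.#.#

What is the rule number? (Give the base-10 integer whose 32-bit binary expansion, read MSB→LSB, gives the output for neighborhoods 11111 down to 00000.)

  [31] ##### => .  t=4,i=8
  [30] ####. => #  t=2,i=11
  [29] ###.# => .  t=1,i=3
  [28] ###.. => .  t=0,i=12
  [27] ##.## => #  t=1,i=0
  [26] ##.#. => #  t=0,i=1
  [25] ##..# => .  t=0,i=13
  [24] ##... => #  t=1,i=9
  [23] #.### => .  t=1,i=1
  [22] #.##. => #  t=1,i=7
  [21] #.#.# => .  t=1,i=5
  [20] #.#.. => #  t=0,i=2
  [19] #..## => #  t=0,i=14
  [18] #..#. => .  t=0,i=4
  [17] #...# => #  t=2,i=2
  [16] #.... => #  t=0,i=7
  [15] .#### => #  t=2,i=10
  [14] .###. => .  t=0,i=11
  [13] .##.# => .  t=0,i=0
  [12] .##.. => .  t=1,i=8
  [11] .#.## => .  t=1,i=6
  [10] .#.#. => .  t=2,i=15
  [9] .#..# => #  t=0,i=3
  [8] .#... => .  t=0,i=6
  [7] ..### => .  t=0,i=10
  [6] ..##. => #  t=0,i=15
  [5] ..#.# => #  t=2,i=7
  [4] ..#.. => #  t=0,i=5
  [3] ...## => .  t=0,i=9
  [2] ...#. => .  t=2,i=3
  [1] ....# => #  t=0,i=8
  [0] ..... => #  t=1,i=11
  bits 01001101010110111000001001110011 = 1297842803

1297842803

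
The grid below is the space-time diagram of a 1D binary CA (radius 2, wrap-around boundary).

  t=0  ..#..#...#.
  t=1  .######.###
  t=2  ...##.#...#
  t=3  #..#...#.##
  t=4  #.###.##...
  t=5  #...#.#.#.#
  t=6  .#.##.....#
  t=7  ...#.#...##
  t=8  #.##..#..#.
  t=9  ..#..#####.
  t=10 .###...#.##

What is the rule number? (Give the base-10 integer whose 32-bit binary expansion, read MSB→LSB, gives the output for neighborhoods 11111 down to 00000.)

2974024564

  nb #####: next=#  (t=1,i=3, bit31=1)
  nb ####.: next=.  (t=1,i=5, bit30=0)
  nb ###.#: next=#  (t=1,i=6, bit29=1)
  nb ###..: next=#  (t=3,i=0, bit28=1)
  nb ##.##: next=.  (t=1,i=0, bit27=0)
  nb ##.#.: next=.  (t=2,i=5, bit26=0)
  nb ##..#: next=.  (t=3,i=1, bit25=0)
  nb ##...: next=#  (t=4,i=8, bit24=1)
  nb #.###: next=.  (t=1,i=1, bit23=0)
  nb #.##.: next=#  (t=4,i=6, bit22=1)
  nb #.#.#: next=.  (t=5,i=6, bit21=0)
  nb #.#..: next=.  (t=2,i=6, bit20=0)
  nb #..##: next=.  (t=9,i=4, bit19=0)
  nb #..#.: next=#  (t=0,i=4, bit18=1)
  nb #...#: next=.  (t=0,i=0, bit17=0)
  nb #....: next=.  (t=6,i=6, bit16=0)
  nb .####: next=.  (t=1,i=2, bit15=0)
  nb .###.: next=.  (t=1,i=9, bit14=0)
  nb .##.#: next=.  (t=2,i=4, bit13=0)
  nb .##..: next=.  (t=4,i=7, bit12=0)
  nb .#.##: next=.  (t=3,i=8, bit11=0)
  nb .#.#.: next=.  (t=5,i=5, bit10=0)
  nb .#..#: next=#  (t=0,i=3, bit9=1)
  nb .#...: next=#  (t=0,i=6, bit8=1)
  nb ..###: next=.  (t=9,i=5, bit7=0)
  nb ..##.: next=#  (t=2,i=3, bit6=1)
  nb ..#.#: next=#  (t=3,i=7, bit5=1)
  nb ..#..: next=#  (t=0,i=2, bit4=1)
  nb ...##: next=.  (t=2,i=2, bit3=0)
  nb ...#.: next=#  (t=0,i=1, bit2=1)
  nb ....#: next=.  (t=6,i=8, bit1=0)
  nb .....: next=.  (t=6,i=7, bit0=0)
  bits 10110001010001000000001101110100 = 2974024564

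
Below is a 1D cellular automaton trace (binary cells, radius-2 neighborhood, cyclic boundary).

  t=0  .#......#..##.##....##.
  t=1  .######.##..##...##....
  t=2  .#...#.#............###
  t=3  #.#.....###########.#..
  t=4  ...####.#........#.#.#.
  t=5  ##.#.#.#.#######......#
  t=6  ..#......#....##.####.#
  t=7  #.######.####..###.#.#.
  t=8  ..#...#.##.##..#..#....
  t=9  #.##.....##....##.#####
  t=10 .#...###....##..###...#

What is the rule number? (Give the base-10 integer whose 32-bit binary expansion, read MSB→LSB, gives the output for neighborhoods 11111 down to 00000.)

  ##### -> .   bit 31 = 0  t=1,i=3
  ####. -> #   bit 30 = 1  t=1,i=5
  ###.# -> .   bit 29 = 0  t=1,i=6
  ###.. -> #   bit 28 = 1  t=5,i=15
  ##.## -> #   bit 27 = 1  t=0,i=13
  ##.#. -> #   bit 26 = 1  t=2,i=0
  ##..# -> .   bit 25 = 0  t=0,i=22
  ##... -> .   bit 24 = 0  t=0,i=16
  #.### -> #   bit 23 = 1  t=5,i=9
  #.##. -> .   bit 22 = 0  t=0,i=14
  #.#.# -> .   bit 21 = 0  t=4,i=19
  #.#.. -> .   bit 20 = 0  t=2,i=1
  #..## -> .   bit 19 = 0  t=0,i=10
  #..#. -> .   bit 18 = 0  t=0,i=0
  #...# -> .   bit 17 = 0  t=1,i=15
  #.... -> #   bit 16 = 1  t=0,i=3
  .#### -> .   bit 15 = 0  t=1,i=2
  .###. -> .   bit 14 = 0  t=2,i=21
  .##.# -> #   bit 13 = 1  t=0,i=12
  .##.. -> .   bit 12 = 0  t=0,i=15
  .#.## -> .   bit 11 = 0  t=5,i=8
  .#.#. -> .   bit 10 = 0  t=2,i=6
  .#..# -> #   bit 9 = 1  t=0,i=9
  .#... -> #   bit 8 = 1  t=0,i=2
  ..### -> #   bit 7 = 1  t=1,i=1
  ..##. -> .   bit 6 = 0  t=0,i=11
  ..#.# -> .   bit 5 = 0  t=2,i=5
  ..#.. -> #   bit 4 = 1  t=0,i=1
  ...## -> .   bit 3 = 0  t=0,i=19
  ...#. -> .   bit 2 = 0  t=0,i=7
  ....# -> #   bit 1 = 1  t=0,i=6
  ..... -> #   bit 0 = 1  t=0,i=4
  bits 01011100100000010010001110010011 = 1551967123

1551967123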